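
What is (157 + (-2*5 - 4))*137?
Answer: 19591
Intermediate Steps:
(157 + (-2*5 - 4))*137 = (157 + (-10 - 4))*137 = (157 - 14)*137 = 143*137 = 19591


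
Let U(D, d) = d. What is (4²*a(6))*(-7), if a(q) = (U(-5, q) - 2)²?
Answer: -1792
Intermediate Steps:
a(q) = (-2 + q)² (a(q) = (q - 2)² = (-2 + q)²)
(4²*a(6))*(-7) = (4²*(-2 + 6)²)*(-7) = (16*4²)*(-7) = (16*16)*(-7) = 256*(-7) = -1792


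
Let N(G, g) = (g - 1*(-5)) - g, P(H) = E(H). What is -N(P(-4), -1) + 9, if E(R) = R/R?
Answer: 4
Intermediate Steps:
E(R) = 1
P(H) = 1
N(G, g) = 5 (N(G, g) = (g + 5) - g = (5 + g) - g = 5)
-N(P(-4), -1) + 9 = -1*5 + 9 = -5 + 9 = 4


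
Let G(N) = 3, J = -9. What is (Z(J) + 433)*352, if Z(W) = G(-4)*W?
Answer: 142912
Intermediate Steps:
Z(W) = 3*W
(Z(J) + 433)*352 = (3*(-9) + 433)*352 = (-27 + 433)*352 = 406*352 = 142912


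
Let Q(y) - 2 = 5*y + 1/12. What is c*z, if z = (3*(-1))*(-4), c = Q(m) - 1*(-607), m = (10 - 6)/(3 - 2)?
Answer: 7549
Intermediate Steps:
m = 4 (m = 4/1 = 4*1 = 4)
Q(y) = 25/12 + 5*y (Q(y) = 2 + (5*y + 1/12) = 2 + (1/12 + 5*y) = 25/12 + 5*y)
c = 7549/12 (c = (25/12 + 5*4) - 1*(-607) = (25/12 + 20) + 607 = 265/12 + 607 = 7549/12 ≈ 629.08)
z = 12 (z = -3*(-4) = 12)
c*z = (7549/12)*12 = 7549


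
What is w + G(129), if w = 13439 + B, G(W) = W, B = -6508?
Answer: 7060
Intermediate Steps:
w = 6931 (w = 13439 - 6508 = 6931)
w + G(129) = 6931 + 129 = 7060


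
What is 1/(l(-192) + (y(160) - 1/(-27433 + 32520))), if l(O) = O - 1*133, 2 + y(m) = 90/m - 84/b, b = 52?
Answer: -1058096/347111653 ≈ -0.0030483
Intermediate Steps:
y(m) = -47/13 + 90/m (y(m) = -2 + (90/m - 84/52) = -2 + (90/m - 84*1/52) = -2 + (90/m - 21/13) = -2 + (-21/13 + 90/m) = -47/13 + 90/m)
l(O) = -133 + O (l(O) = O - 133 = -133 + O)
1/(l(-192) + (y(160) - 1/(-27433 + 32520))) = 1/((-133 - 192) + ((-47/13 + 90/160) - 1/(-27433 + 32520))) = 1/(-325 + ((-47/13 + 90*(1/160)) - 1/5087)) = 1/(-325 + ((-47/13 + 9/16) - 1*1/5087)) = 1/(-325 + (-635/208 - 1/5087)) = 1/(-325 - 3230453/1058096) = 1/(-347111653/1058096) = -1058096/347111653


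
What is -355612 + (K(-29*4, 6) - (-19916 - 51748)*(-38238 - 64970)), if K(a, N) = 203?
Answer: -7396653521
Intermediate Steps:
-355612 + (K(-29*4, 6) - (-19916 - 51748)*(-38238 - 64970)) = -355612 + (203 - (-19916 - 51748)*(-38238 - 64970)) = -355612 + (203 - (-71664)*(-103208)) = -355612 + (203 - 1*7396298112) = -355612 + (203 - 7396298112) = -355612 - 7396297909 = -7396653521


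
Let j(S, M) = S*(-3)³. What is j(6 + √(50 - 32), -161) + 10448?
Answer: 10286 - 81*√2 ≈ 10171.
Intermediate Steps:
j(S, M) = -27*S (j(S, M) = S*(-27) = -27*S)
j(6 + √(50 - 32), -161) + 10448 = -27*(6 + √(50 - 32)) + 10448 = -27*(6 + √18) + 10448 = -27*(6 + 3*√2) + 10448 = (-162 - 81*√2) + 10448 = 10286 - 81*√2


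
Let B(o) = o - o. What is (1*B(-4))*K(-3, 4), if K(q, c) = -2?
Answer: 0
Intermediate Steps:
B(o) = 0
(1*B(-4))*K(-3, 4) = (1*0)*(-2) = 0*(-2) = 0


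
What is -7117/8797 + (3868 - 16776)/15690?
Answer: -112608703/69012465 ≈ -1.6317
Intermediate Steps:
-7117/8797 + (3868 - 16776)/15690 = -7117*1/8797 - 12908*1/15690 = -7117/8797 - 6454/7845 = -112608703/69012465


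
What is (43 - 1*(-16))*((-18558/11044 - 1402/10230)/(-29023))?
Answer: 275331583/74523227790 ≈ 0.0036946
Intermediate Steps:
(43 - 1*(-16))*((-18558/11044 - 1402/10230)/(-29023)) = (43 + 16)*((-18558*1/11044 - 1402*1/10230)*(-1/29023)) = 59*((-9279/5522 - 701/5115)*(-1/29023)) = 59*(-4666637/2567730*(-1/29023)) = 59*(4666637/74523227790) = 275331583/74523227790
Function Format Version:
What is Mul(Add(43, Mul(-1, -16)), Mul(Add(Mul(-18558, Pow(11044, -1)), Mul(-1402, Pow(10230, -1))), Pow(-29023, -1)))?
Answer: Rational(275331583, 74523227790) ≈ 0.0036946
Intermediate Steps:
Mul(Add(43, Mul(-1, -16)), Mul(Add(Mul(-18558, Pow(11044, -1)), Mul(-1402, Pow(10230, -1))), Pow(-29023, -1))) = Mul(Add(43, 16), Mul(Add(Mul(-18558, Rational(1, 11044)), Mul(-1402, Rational(1, 10230))), Rational(-1, 29023))) = Mul(59, Mul(Add(Rational(-9279, 5522), Rational(-701, 5115)), Rational(-1, 29023))) = Mul(59, Mul(Rational(-4666637, 2567730), Rational(-1, 29023))) = Mul(59, Rational(4666637, 74523227790)) = Rational(275331583, 74523227790)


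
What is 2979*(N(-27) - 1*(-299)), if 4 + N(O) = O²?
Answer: 3050496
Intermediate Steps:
N(O) = -4 + O²
2979*(N(-27) - 1*(-299)) = 2979*((-4 + (-27)²) - 1*(-299)) = 2979*((-4 + 729) + 299) = 2979*(725 + 299) = 2979*1024 = 3050496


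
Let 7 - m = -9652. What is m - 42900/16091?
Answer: 155380069/16091 ≈ 9656.3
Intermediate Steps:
m = 9659 (m = 7 - 1*(-9652) = 7 + 9652 = 9659)
m - 42900/16091 = 9659 - 42900/16091 = 155380069/16091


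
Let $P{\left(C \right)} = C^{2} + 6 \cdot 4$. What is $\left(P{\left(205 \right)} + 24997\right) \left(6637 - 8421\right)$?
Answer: $-119610064$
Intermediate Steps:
$P{\left(C \right)} = 24 + C^{2}$ ($P{\left(C \right)} = C^{2} + 24 = 24 + C^{2}$)
$\left(P{\left(205 \right)} + 24997\right) \left(6637 - 8421\right) = \left(\left(24 + 205^{2}\right) + 24997\right) \left(6637 - 8421\right) = \left(\left(24 + 42025\right) + 24997\right) \left(-1784\right) = \left(42049 + 24997\right) \left(-1784\right) = 67046 \left(-1784\right) = -119610064$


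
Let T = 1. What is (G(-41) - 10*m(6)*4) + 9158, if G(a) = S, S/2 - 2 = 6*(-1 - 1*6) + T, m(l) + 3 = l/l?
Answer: 9160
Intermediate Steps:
m(l) = -2 (m(l) = -3 + l/l = -3 + 1 = -2)
S = -78 (S = 4 + 2*(6*(-1 - 1*6) + 1) = 4 + 2*(6*(-1 - 6) + 1) = 4 + 2*(6*(-7) + 1) = 4 + 2*(-42 + 1) = 4 + 2*(-41) = 4 - 82 = -78)
G(a) = -78
(G(-41) - 10*m(6)*4) + 9158 = (-78 - 10*(-2)*4) + 9158 = (-78 + 20*4) + 9158 = (-78 + 80) + 9158 = 2 + 9158 = 9160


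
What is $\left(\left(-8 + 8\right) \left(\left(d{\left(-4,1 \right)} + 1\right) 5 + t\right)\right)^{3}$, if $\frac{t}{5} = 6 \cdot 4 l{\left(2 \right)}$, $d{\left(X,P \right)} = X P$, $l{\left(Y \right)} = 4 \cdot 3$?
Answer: $0$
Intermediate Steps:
$l{\left(Y \right)} = 12$
$d{\left(X,P \right)} = P X$
$t = 1440$ ($t = 5 \cdot 6 \cdot 4 \cdot 12 = 5 \cdot 24 \cdot 12 = 5 \cdot 288 = 1440$)
$\left(\left(-8 + 8\right) \left(\left(d{\left(-4,1 \right)} + 1\right) 5 + t\right)\right)^{3} = \left(\left(-8 + 8\right) \left(\left(1 \left(-4\right) + 1\right) 5 + 1440\right)\right)^{3} = \left(0 \left(\left(-4 + 1\right) 5 + 1440\right)\right)^{3} = \left(0 \left(\left(-3\right) 5 + 1440\right)\right)^{3} = \left(0 \left(-15 + 1440\right)\right)^{3} = \left(0 \cdot 1425\right)^{3} = 0^{3} = 0$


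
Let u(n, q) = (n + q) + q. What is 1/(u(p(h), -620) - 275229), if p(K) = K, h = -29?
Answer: -1/276498 ≈ -3.6167e-6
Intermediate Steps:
u(n, q) = n + 2*q
1/(u(p(h), -620) - 275229) = 1/((-29 + 2*(-620)) - 275229) = 1/((-29 - 1240) - 275229) = 1/(-1269 - 275229) = 1/(-276498) = -1/276498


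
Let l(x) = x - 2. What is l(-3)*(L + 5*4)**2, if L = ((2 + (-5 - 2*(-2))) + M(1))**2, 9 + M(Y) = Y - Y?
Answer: -35280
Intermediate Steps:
M(Y) = -9 (M(Y) = -9 + (Y - Y) = -9 + 0 = -9)
l(x) = -2 + x
L = 64 (L = ((2 + (-5 - 2*(-2))) - 9)**2 = ((2 + (-5 + 4)) - 9)**2 = ((2 - 1) - 9)**2 = (1 - 9)**2 = (-8)**2 = 64)
l(-3)*(L + 5*4)**2 = (-2 - 3)*(64 + 5*4)**2 = -5*(64 + 20)**2 = -5*84**2 = -5*7056 = -35280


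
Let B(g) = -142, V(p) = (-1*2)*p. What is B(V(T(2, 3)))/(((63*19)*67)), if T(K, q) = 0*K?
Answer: -142/80199 ≈ -0.0017706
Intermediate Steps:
T(K, q) = 0
V(p) = -2*p
B(V(T(2, 3)))/(((63*19)*67)) = -142/((63*19)*67) = -142/(1197*67) = -142/80199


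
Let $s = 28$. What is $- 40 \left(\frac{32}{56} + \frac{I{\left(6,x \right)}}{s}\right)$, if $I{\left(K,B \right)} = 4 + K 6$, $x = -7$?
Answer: $-80$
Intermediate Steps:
$I{\left(K,B \right)} = 4 + 6 K$
$- 40 \left(\frac{32}{56} + \frac{I{\left(6,x \right)}}{s}\right) = - 40 \left(\frac{32}{56} + \frac{4 + 6 \cdot 6}{28}\right) = - 40 \left(32 \cdot \frac{1}{56} + \left(4 + 36\right) \frac{1}{28}\right) = - 40 \left(\frac{4}{7} + 40 \cdot \frac{1}{28}\right) = - 40 \left(\frac{4}{7} + \frac{10}{7}\right) = \left(-40\right) 2 = -80$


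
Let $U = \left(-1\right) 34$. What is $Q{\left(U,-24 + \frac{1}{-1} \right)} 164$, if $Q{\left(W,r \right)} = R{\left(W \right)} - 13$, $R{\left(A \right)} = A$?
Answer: $-7708$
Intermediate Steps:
$U = -34$
$Q{\left(W,r \right)} = -13 + W$ ($Q{\left(W,r \right)} = W - 13 = -13 + W$)
$Q{\left(U,-24 + \frac{1}{-1} \right)} 164 = \left(-13 - 34\right) 164 = \left(-47\right) 164 = -7708$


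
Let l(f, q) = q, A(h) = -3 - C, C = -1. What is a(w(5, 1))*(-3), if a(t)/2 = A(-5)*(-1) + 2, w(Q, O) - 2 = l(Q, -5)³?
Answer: -24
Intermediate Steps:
A(h) = -2 (A(h) = -3 - 1*(-1) = -3 + 1 = -2)
w(Q, O) = -123 (w(Q, O) = 2 + (-5)³ = 2 - 125 = -123)
a(t) = 8 (a(t) = 2*(-2*(-1) + 2) = 2*(2 + 2) = 2*4 = 8)
a(w(5, 1))*(-3) = 8*(-3) = -24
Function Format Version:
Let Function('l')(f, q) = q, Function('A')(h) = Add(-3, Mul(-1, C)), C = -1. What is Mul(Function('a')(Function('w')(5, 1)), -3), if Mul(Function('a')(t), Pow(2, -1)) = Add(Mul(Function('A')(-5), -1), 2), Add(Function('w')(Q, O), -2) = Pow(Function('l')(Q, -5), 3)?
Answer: -24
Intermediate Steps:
Function('A')(h) = -2 (Function('A')(h) = Add(-3, Mul(-1, -1)) = Add(-3, 1) = -2)
Function('w')(Q, O) = -123 (Function('w')(Q, O) = Add(2, Pow(-5, 3)) = Add(2, -125) = -123)
Function('a')(t) = 8 (Function('a')(t) = Mul(2, Add(Mul(-2, -1), 2)) = Mul(2, Add(2, 2)) = Mul(2, 4) = 8)
Mul(Function('a')(Function('w')(5, 1)), -3) = Mul(8, -3) = -24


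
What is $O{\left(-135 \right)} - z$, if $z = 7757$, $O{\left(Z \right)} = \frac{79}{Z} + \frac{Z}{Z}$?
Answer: $- \frac{1047139}{135} \approx -7756.6$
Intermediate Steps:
$O{\left(Z \right)} = 1 + \frac{79}{Z}$ ($O{\left(Z \right)} = \frac{79}{Z} + 1 = 1 + \frac{79}{Z}$)
$O{\left(-135 \right)} - z = \frac{79 - 135}{-135} - 7757 = \left(- \frac{1}{135}\right) \left(-56\right) - 7757 = \frac{56}{135} - 7757 = - \frac{1047139}{135}$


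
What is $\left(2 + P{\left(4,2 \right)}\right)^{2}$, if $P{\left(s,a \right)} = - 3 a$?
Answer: $16$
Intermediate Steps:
$\left(2 + P{\left(4,2 \right)}\right)^{2} = \left(2 - 6\right)^{2} = \left(-4\right)^{2} = 16$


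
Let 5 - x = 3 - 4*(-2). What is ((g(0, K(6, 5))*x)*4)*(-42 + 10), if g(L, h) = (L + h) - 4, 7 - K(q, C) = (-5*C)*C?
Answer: 98304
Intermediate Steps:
K(q, C) = 7 + 5*C² (K(q, C) = 7 - (-5*C)*C = 7 - (-5)*C² = 7 + 5*C²)
x = -6 (x = 5 - (3 - 4*(-2)) = 5 - (3 + 8) = 5 - 1*11 = 5 - 11 = -6)
g(L, h) = -4 + L + h
((g(0, K(6, 5))*x)*4)*(-42 + 10) = (((-4 + 0 + (7 + 5*5²))*(-6))*4)*(-42 + 10) = (((-4 + 0 + (7 + 5*25))*(-6))*4)*(-32) = (((-4 + 0 + (7 + 125))*(-6))*4)*(-32) = (((-4 + 0 + 132)*(-6))*4)*(-32) = ((128*(-6))*4)*(-32) = -768*4*(-32) = -3072*(-32) = 98304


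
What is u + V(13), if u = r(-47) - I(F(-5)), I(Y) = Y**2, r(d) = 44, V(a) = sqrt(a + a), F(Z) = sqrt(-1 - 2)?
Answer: 47 + sqrt(26) ≈ 52.099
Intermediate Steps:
F(Z) = I*sqrt(3) (F(Z) = sqrt(-3) = I*sqrt(3))
V(a) = sqrt(2)*sqrt(a) (V(a) = sqrt(2*a) = sqrt(2)*sqrt(a))
u = 47 (u = 44 - (I*sqrt(3))**2 = 44 - 1*(-3) = 44 + 3 = 47)
u + V(13) = 47 + sqrt(2)*sqrt(13) = 47 + sqrt(26)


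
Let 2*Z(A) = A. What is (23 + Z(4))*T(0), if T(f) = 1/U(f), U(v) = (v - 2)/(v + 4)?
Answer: -50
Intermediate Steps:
U(v) = (-2 + v)/(4 + v)
Z(A) = A/2
T(f) = (4 + f)/(-2 + f) (T(f) = 1/((-2 + f)/(4 + f)) = (4 + f)/(-2 + f))
(23 + Z(4))*T(0) = (23 + (½)*4)*((4 + 0)/(-2 + 0)) = (23 + 2)*(4/(-2)) = 25*(-½*4) = 25*(-2) = -50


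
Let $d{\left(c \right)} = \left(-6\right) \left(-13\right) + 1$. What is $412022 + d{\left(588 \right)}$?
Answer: $412101$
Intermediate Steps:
$d{\left(c \right)} = 79$ ($d{\left(c \right)} = 78 + 1 = 79$)
$412022 + d{\left(588 \right)} = 412022 + 79 = 412101$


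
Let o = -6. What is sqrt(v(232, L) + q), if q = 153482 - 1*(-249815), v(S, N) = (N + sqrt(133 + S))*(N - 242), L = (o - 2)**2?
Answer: sqrt(391905 - 178*sqrt(365)) ≈ 623.30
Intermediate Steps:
L = 64 (L = (-6 - 2)**2 = (-8)**2 = 64)
v(S, N) = (-242 + N)*(N + sqrt(133 + S)) (v(S, N) = (N + sqrt(133 + S))*(-242 + N) = (-242 + N)*(N + sqrt(133 + S)))
q = 403297 (q = 153482 + 249815 = 403297)
sqrt(v(232, L) + q) = sqrt((64**2 - 242*64 - 242*sqrt(133 + 232) + 64*sqrt(133 + 232)) + 403297) = sqrt((4096 - 15488 - 242*sqrt(365) + 64*sqrt(365)) + 403297) = sqrt((-11392 - 178*sqrt(365)) + 403297) = sqrt(391905 - 178*sqrt(365))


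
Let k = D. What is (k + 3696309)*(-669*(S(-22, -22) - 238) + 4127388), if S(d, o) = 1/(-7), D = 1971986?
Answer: 170088182299005/7 ≈ 2.4298e+13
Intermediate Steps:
k = 1971986
S(d, o) = -1/7
(k + 3696309)*(-669*(S(-22, -22) - 238) + 4127388) = (1971986 + 3696309)*(-669*(-1/7 - 238) + 4127388) = 5668295*(-669*(-1667/7) + 4127388) = 5668295*(1115223/7 + 4127388) = 5668295*(30006939/7) = 170088182299005/7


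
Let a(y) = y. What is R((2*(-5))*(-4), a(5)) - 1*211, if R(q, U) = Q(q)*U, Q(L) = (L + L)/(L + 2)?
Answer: -4231/21 ≈ -201.48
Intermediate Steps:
Q(L) = 2*L/(2 + L) (Q(L) = (2*L)/(2 + L) = 2*L/(2 + L))
R(q, U) = 2*U*q/(2 + q) (R(q, U) = (2*q/(2 + q))*U = 2*U*q/(2 + q))
R((2*(-5))*(-4), a(5)) - 1*211 = 2*5*((2*(-5))*(-4))/(2 + (2*(-5))*(-4)) - 1*211 = 2*5*(-10*(-4))/(2 - 10*(-4)) - 211 = 2*5*40/(2 + 40) - 211 = 2*5*40/42 - 211 = 2*5*40*(1/42) - 211 = 200/21 - 211 = -4231/21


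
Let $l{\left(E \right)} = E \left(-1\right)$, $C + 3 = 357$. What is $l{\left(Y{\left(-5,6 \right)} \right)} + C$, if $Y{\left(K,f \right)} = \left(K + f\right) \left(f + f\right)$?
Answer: $342$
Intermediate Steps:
$Y{\left(K,f \right)} = 2 f \left(K + f\right)$ ($Y{\left(K,f \right)} = \left(K + f\right) 2 f = 2 f \left(K + f\right)$)
$C = 354$ ($C = -3 + 357 = 354$)
$l{\left(E \right)} = - E$
$l{\left(Y{\left(-5,6 \right)} \right)} + C = - 2 \cdot 6 \left(-5 + 6\right) + 354 = - 2 \cdot 6 \cdot 1 + 354 = \left(-1\right) 12 + 354 = -12 + 354 = 342$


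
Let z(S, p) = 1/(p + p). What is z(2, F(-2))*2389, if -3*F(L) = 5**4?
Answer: -7167/1250 ≈ -5.7336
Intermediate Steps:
F(L) = -625/3 (F(L) = -1/3*5**4 = -1/3*625 = -625/3)
z(S, p) = 1/(2*p)
z(2, F(-2))*2389 = (1/(2*(-625/3)))*2389 = ((1/2)*(-3/625))*2389 = -3/1250*2389 = -7167/1250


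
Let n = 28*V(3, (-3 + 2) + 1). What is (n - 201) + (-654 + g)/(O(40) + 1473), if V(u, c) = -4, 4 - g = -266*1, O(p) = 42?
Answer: -158193/505 ≈ -313.25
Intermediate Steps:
g = 270 (g = 4 - (-266) = 4 - 1*(-266) = 4 + 266 = 270)
n = -112 (n = 28*(-4) = -112)
(n - 201) + (-654 + g)/(O(40) + 1473) = (-112 - 201) + (-654 + 270)/(42 + 1473) = -313 - 384/1515 = -313 - 384*1/1515 = -313 - 128/505 = -158193/505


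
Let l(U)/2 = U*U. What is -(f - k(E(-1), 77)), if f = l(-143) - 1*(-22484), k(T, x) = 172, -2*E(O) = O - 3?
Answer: -63210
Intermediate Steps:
E(O) = 3/2 - O/2 (E(O) = -(O - 3)/2 = -(-3 + O)/2 = 3/2 - O/2)
l(U) = 2*U² (l(U) = 2*(U*U) = 2*U²)
f = 63382 (f = 2*(-143)² - 1*(-22484) = 2*20449 + 22484 = 40898 + 22484 = 63382)
-(f - k(E(-1), 77)) = -(63382 - 1*172) = -(63382 - 172) = -1*63210 = -63210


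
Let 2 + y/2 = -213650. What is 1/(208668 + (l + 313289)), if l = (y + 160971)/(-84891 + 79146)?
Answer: 5745/2998909298 ≈ 1.9157e-6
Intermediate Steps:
y = -427304 (y = -4 + 2*(-213650) = -4 - 427300 = -427304)
l = 266333/5745 (l = (-427304 + 160971)/(-84891 + 79146) = -266333/(-5745) = -266333*(-1/5745) = 266333/5745 ≈ 46.359)
1/(208668 + (l + 313289)) = 1/(208668 + (266333/5745 + 313289)) = 1/(208668 + 1800111638/5745) = 1/(2998909298/5745) = 5745/2998909298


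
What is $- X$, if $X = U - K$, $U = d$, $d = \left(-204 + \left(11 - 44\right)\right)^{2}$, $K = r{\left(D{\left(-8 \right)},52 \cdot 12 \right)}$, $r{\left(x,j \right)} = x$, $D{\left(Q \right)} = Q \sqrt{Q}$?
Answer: $-56169 - 16 i \sqrt{2} \approx -56169.0 - 22.627 i$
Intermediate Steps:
$D{\left(Q \right)} = Q^{\frac{3}{2}}$
$K = - 16 i \sqrt{2}$ ($K = \left(-8\right)^{\frac{3}{2}} = - 16 i \sqrt{2} \approx - 22.627 i$)
$d = 56169$ ($d = \left(-204 + \left(11 - 44\right)\right)^{2} = \left(-204 - 33\right)^{2} = \left(-237\right)^{2} = 56169$)
$U = 56169$
$X = 56169 + 16 i \sqrt{2}$ ($X = 56169 - - 16 i \sqrt{2} = 56169 + 16 i \sqrt{2} \approx 56169.0 + 22.627 i$)
$- X = - (56169 + 16 i \sqrt{2}) = -56169 - 16 i \sqrt{2}$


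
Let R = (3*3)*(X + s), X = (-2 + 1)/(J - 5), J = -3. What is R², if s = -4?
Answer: 77841/64 ≈ 1216.3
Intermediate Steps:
X = ⅛ (X = (-2 + 1)/(-3 - 5) = -1/(-8) = -1*(-⅛) = ⅛ ≈ 0.12500)
R = -279/8 (R = (3*3)*(⅛ - 4) = 9*(-31/8) = -279/8 ≈ -34.875)
R² = (-279/8)² = 77841/64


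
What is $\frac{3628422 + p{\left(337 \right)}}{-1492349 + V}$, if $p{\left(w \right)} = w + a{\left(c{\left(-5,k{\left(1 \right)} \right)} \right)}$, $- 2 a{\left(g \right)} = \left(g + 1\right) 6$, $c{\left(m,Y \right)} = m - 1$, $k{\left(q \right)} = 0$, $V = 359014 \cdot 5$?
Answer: $\frac{3628774}{302721} \approx 11.987$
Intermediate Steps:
$V = 1795070$
$c{\left(m,Y \right)} = -1 + m$ ($c{\left(m,Y \right)} = m - 1 = -1 + m$)
$a{\left(g \right)} = -3 - 3 g$ ($a{\left(g \right)} = - \frac{\left(g + 1\right) 6}{2} = - \frac{\left(1 + g\right) 6}{2} = - \frac{6 + 6 g}{2} = -3 - 3 g$)
$p{\left(w \right)} = 15 + w$ ($p{\left(w \right)} = w - \left(3 + 3 \left(-1 - 5\right)\right) = w - -15 = w + \left(-3 + 18\right) = w + 15 = 15 + w$)
$\frac{3628422 + p{\left(337 \right)}}{-1492349 + V} = \frac{3628422 + \left(15 + 337\right)}{-1492349 + 1795070} = \frac{3628422 + 352}{302721} = 3628774 \cdot \frac{1}{302721} = \frac{3628774}{302721}$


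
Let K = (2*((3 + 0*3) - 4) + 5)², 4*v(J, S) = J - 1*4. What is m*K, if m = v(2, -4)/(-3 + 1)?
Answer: 9/4 ≈ 2.2500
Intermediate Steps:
v(J, S) = -1 + J/4 (v(J, S) = (J - 1*4)/4 = (J - 4)/4 = (-4 + J)/4 = -1 + J/4)
K = 9 (K = (2*((3 + 0) - 4) + 5)² = (2*(3 - 4) + 5)² = (2*(-1) + 5)² = (-2 + 5)² = 3² = 9)
m = ¼ (m = (-1 + (¼)*2)/(-3 + 1) = (-1 + ½)/(-2) = -½*(-½) = ¼ ≈ 0.25000)
m*K = (¼)*9 = 9/4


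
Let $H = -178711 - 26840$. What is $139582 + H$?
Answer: $-65969$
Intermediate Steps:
$H = -205551$
$139582 + H = 139582 - 205551 = -65969$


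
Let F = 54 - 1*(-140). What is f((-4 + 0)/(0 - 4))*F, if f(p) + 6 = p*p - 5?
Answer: -1940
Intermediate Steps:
f(p) = -11 + p² (f(p) = -6 + (p*p - 5) = -6 + (p² - 5) = -6 + (-5 + p²) = -11 + p²)
F = 194 (F = 54 + 140 = 194)
f((-4 + 0)/(0 - 4))*F = (-11 + ((-4 + 0)/(0 - 4))²)*194 = (-11 + (-4/(-4))²)*194 = (-11 + (-4*(-¼))²)*194 = (-11 + 1²)*194 = (-11 + 1)*194 = -10*194 = -1940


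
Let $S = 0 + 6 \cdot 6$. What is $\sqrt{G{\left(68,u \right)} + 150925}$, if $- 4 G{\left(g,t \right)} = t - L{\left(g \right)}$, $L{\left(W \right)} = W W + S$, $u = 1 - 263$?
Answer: $\frac{\sqrt{608622}}{2} \approx 390.07$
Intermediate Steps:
$S = 36$ ($S = 0 + 36 = 36$)
$u = -262$ ($u = 1 - 263 = -262$)
$L{\left(W \right)} = 36 + W^{2}$ ($L{\left(W \right)} = W W + 36 = W^{2} + 36 = 36 + W^{2}$)
$G{\left(g,t \right)} = 9 - \frac{t}{4} + \frac{g^{2}}{4}$ ($G{\left(g,t \right)} = - \frac{t - \left(36 + g^{2}\right)}{4} = - \frac{-36 + t - g^{2}}{4} = 9 - \frac{t}{4} + \frac{g^{2}}{4}$)
$\sqrt{G{\left(68,u \right)} + 150925} = \sqrt{\left(9 - - \frac{131}{2} + \frac{68^{2}}{4}\right) + 150925} = \sqrt{\left(9 + \frac{131}{2} + \frac{1}{4} \cdot 4624\right) + 150925} = \sqrt{\left(9 + \frac{131}{2} + 1156\right) + 150925} = \sqrt{\frac{2461}{2} + 150925} = \sqrt{\frac{304311}{2}} = \frac{\sqrt{608622}}{2}$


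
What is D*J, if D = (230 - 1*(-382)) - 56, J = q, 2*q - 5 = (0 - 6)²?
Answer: 11398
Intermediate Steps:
q = 41/2 (q = 5/2 + (0 - 6)²/2 = 5/2 + (½)*(-6)² = 5/2 + (½)*36 = 5/2 + 18 = 41/2 ≈ 20.500)
J = 41/2 ≈ 20.500
D = 556 (D = (230 + 382) - 56 = 612 - 56 = 556)
D*J = 556*(41/2) = 11398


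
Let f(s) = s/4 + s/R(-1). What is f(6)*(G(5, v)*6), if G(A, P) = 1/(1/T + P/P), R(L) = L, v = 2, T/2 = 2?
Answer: -108/5 ≈ -21.600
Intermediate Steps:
T = 4 (T = 2*2 = 4)
G(A, P) = ⅘ (G(A, P) = 1/(1/4 + P/P) = 1/(1*(¼) + 1) = 1/(¼ + 1) = 1/(5/4) = ⅘)
f(s) = -3*s/4 (f(s) = s/4 + s/(-1) = s*(¼) + s*(-1) = s/4 - s = -3*s/4)
f(6)*(G(5, v)*6) = (-¾*6)*((⅘)*6) = -9/2*24/5 = -108/5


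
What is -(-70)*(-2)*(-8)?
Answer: 1120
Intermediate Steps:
-(-70)*(-2)*(-8) = -14*10*(-8) = -140*(-8) = 1120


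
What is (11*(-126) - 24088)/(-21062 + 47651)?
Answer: -25474/26589 ≈ -0.95807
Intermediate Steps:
(11*(-126) - 24088)/(-21062 + 47651) = (-1386 - 24088)/26589 = -25474*1/26589 = -25474/26589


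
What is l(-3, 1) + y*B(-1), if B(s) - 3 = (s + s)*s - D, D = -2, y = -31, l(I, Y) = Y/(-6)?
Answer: -1303/6 ≈ -217.17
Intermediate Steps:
l(I, Y) = -Y/6 (l(I, Y) = Y*(-⅙) = -Y/6)
B(s) = 5 + 2*s² (B(s) = 3 + ((s + s)*s - 1*(-2)) = 3 + ((2*s)*s + 2) = 3 + (2*s² + 2) = 3 + (2 + 2*s²) = 5 + 2*s²)
l(-3, 1) + y*B(-1) = -⅙*1 - 31*(5 + 2*(-1)²) = -⅙ - 31*(5 + 2*1) = -⅙ - 31*(5 + 2) = -⅙ - 31*7 = -⅙ - 217 = -1303/6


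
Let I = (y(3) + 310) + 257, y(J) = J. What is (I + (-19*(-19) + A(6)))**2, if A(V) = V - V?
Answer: 866761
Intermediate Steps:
A(V) = 0
I = 570 (I = (3 + 310) + 257 = 313 + 257 = 570)
(I + (-19*(-19) + A(6)))**2 = (570 + (-19*(-19) + 0))**2 = (570 + (361 + 0))**2 = (570 + 361)**2 = 931**2 = 866761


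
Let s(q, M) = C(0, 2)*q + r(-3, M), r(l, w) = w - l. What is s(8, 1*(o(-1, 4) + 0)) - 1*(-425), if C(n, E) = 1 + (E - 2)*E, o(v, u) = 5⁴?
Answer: 1061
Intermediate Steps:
o(v, u) = 625
C(n, E) = 1 + E*(-2 + E) (C(n, E) = 1 + (-2 + E)*E = 1 + E*(-2 + E))
s(q, M) = 3 + M + q (s(q, M) = (1 + 2² - 2*2)*q + (M - 1*(-3)) = (1 + 4 - 4)*q + (M + 3) = 1*q + (3 + M) = q + (3 + M) = 3 + M + q)
s(8, 1*(o(-1, 4) + 0)) - 1*(-425) = (3 + 1*(625 + 0) + 8) - 1*(-425) = (3 + 1*625 + 8) + 425 = (3 + 625 + 8) + 425 = 636 + 425 = 1061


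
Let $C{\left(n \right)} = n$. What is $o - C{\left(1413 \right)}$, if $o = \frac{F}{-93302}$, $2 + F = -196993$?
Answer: $- \frac{131638731}{93302} \approx -1410.9$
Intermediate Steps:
$F = -196995$ ($F = -2 - 196993 = -196995$)
$o = \frac{196995}{93302}$ ($o = - \frac{196995}{-93302} = \left(-196995\right) \left(- \frac{1}{93302}\right) = \frac{196995}{93302} \approx 2.1114$)
$o - C{\left(1413 \right)} = \frac{196995}{93302} - 1413 = - \frac{131638731}{93302}$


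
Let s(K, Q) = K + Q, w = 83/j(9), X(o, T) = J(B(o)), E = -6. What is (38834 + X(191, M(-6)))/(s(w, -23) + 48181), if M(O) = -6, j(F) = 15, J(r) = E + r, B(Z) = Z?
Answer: 585285/722453 ≈ 0.81014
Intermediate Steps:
J(r) = -6 + r
X(o, T) = -6 + o
w = 83/15 ≈ 5.5333
(38834 + X(191, M(-6)))/(s(w, -23) + 48181) = (38834 + (-6 + 191))/((83/15 - 23) + 48181) = (38834 + 185)/(-262/15 + 48181) = 39019/(722453/15) = 39019*(15/722453) = 585285/722453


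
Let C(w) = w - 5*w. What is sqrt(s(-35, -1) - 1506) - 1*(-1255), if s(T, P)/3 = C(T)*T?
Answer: 1255 + I*sqrt(16206) ≈ 1255.0 + 127.3*I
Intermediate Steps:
C(w) = -4*w
s(T, P) = -12*T**2 (s(T, P) = 3*((-4*T)*T) = 3*(-4*T**2) = -12*T**2)
sqrt(s(-35, -1) - 1506) - 1*(-1255) = sqrt(-12*(-35)**2 - 1506) - 1*(-1255) = sqrt(-12*1225 - 1506) + 1255 = sqrt(-14700 - 1506) + 1255 = sqrt(-16206) + 1255 = I*sqrt(16206) + 1255 = 1255 + I*sqrt(16206)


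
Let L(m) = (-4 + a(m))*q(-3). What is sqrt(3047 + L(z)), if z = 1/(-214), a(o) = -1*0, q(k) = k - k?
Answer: sqrt(3047) ≈ 55.200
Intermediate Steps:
q(k) = 0
a(o) = 0
z = -1/214 ≈ -0.0046729
L(m) = 0 (L(m) = (-4 + 0)*0 = -4*0 = 0)
sqrt(3047 + L(z)) = sqrt(3047 + 0) = sqrt(3047)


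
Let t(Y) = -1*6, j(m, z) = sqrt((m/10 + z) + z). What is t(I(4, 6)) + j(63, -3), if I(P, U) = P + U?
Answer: -6 + sqrt(30)/10 ≈ -5.4523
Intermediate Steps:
j(m, z) = sqrt(2*z + m/10) (j(m, z) = sqrt((m*(1/10) + z) + z) = sqrt((m/10 + z) + z) = sqrt((z + m/10) + z) = sqrt(2*z + m/10))
t(Y) = -6
t(I(4, 6)) + j(63, -3) = -6 + sqrt(10*63 + 200*(-3))/10 = -6 + sqrt(630 - 600)/10 = -6 + sqrt(30)/10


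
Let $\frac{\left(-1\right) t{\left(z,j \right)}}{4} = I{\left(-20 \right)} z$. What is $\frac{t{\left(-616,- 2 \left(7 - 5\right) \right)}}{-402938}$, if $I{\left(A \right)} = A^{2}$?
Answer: $- \frac{492800}{201469} \approx -2.446$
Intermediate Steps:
$t{\left(z,j \right)} = - 1600 z$ ($t{\left(z,j \right)} = - 4 \left(-20\right)^{2} z = - 4 \cdot 400 z = - 1600 z$)
$\frac{t{\left(-616,- 2 \left(7 - 5\right) \right)}}{-402938} = \frac{\left(-1600\right) \left(-616\right)}{-402938} = 985600 \left(- \frac{1}{402938}\right) = - \frac{492800}{201469}$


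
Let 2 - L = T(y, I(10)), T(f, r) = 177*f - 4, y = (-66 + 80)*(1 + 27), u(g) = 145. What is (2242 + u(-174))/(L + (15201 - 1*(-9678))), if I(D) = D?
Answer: -341/6357 ≈ -0.053642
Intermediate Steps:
y = 392 (y = 14*28 = 392)
T(f, r) = -4 + 177*f
L = -69378 (L = 2 - (-4 + 177*392) = 2 - (-4 + 69384) = 2 - 1*69380 = 2 - 69380 = -69378)
(2242 + u(-174))/(L + (15201 - 1*(-9678))) = (2242 + 145)/(-69378 + (15201 - 1*(-9678))) = 2387/(-69378 + (15201 + 9678)) = 2387/(-69378 + 24879) = 2387/(-44499) = 2387*(-1/44499) = -341/6357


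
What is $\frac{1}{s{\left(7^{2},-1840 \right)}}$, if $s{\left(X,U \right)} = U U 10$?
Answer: $\frac{1}{33856000} \approx 2.9537 \cdot 10^{-8}$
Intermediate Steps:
$s{\left(X,U \right)} = 10 U^{2}$ ($s{\left(X,U \right)} = U^{2} \cdot 10 = 10 U^{2}$)
$\frac{1}{s{\left(7^{2},-1840 \right)}} = \frac{1}{10 \left(-1840\right)^{2}} = \frac{1}{10 \cdot 3385600} = \frac{1}{33856000}$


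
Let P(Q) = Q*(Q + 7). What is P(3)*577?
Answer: 17310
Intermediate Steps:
P(Q) = Q*(7 + Q)
P(3)*577 = (3*(7 + 3))*577 = (3*10)*577 = 30*577 = 17310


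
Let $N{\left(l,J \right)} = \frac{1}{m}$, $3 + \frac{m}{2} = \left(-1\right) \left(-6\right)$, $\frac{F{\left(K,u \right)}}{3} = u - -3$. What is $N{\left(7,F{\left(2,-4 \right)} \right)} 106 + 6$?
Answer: $\frac{71}{3} \approx 23.667$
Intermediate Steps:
$F{\left(K,u \right)} = 9 + 3 u$ ($F{\left(K,u \right)} = 3 \left(u - -3\right) = 3 \left(u + 3\right) = 3 \left(3 + u\right) = 9 + 3 u$)
$m = 6$ ($m = -6 + 2 \left(\left(-1\right) \left(-6\right)\right) = -6 + 2 \cdot 6 = -6 + 12 = 6$)
$N{\left(l,J \right)} = \frac{1}{6}$
$N{\left(7,F{\left(2,-4 \right)} \right)} 106 + 6 = \frac{1}{6} \cdot 106 + 6 = \frac{53}{3} + 6 = \frac{71}{3}$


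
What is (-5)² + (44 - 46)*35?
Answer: -45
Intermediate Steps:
(-5)² + (44 - 46)*35 = 25 - 2*35 = 25 - 70 = -45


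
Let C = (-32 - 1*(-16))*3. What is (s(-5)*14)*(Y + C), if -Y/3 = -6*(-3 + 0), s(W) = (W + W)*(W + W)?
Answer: -142800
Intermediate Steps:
s(W) = 4*W**2 (s(W) = (2*W)*(2*W) = 4*W**2)
C = -48 (C = (-32 + 16)*3 = -16*3 = -48)
Y = -54 (Y = -(-18)*(-3 + 0) = -(-18)*(-3) = -3*18 = -54)
(s(-5)*14)*(Y + C) = ((4*(-5)**2)*14)*(-54 - 48) = ((4*25)*14)*(-102) = (100*14)*(-102) = 1400*(-102) = -142800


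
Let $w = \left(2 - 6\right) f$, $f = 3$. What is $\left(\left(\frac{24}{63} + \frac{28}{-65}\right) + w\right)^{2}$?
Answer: $\frac{270536704}{1863225} \approx 145.2$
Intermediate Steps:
$w = -12$ ($w = \left(2 - 6\right) 3 = \left(-4\right) 3 = -12$)
$\left(\left(\frac{24}{63} + \frac{28}{-65}\right) + w\right)^{2} = \left(\left(\frac{24}{63} + \frac{28}{-65}\right) - 12\right)^{2} = \left(\left(24 \cdot \frac{1}{63} + 28 \left(- \frac{1}{65}\right)\right) - 12\right)^{2} = \left(\left(\frac{8}{21} - \frac{28}{65}\right) - 12\right)^{2} = \left(- \frac{68}{1365} - 12\right)^{2} = \left(- \frac{16448}{1365}\right)^{2} = \frac{270536704}{1863225}$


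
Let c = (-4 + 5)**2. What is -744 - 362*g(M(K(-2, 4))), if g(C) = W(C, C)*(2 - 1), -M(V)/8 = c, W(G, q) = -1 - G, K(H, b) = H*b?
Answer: -3278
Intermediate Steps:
c = 1 (c = 1**2 = 1)
M(V) = -8 (M(V) = -8*1 = -8)
g(C) = -1 - C (g(C) = (-1 - C)*(2 - 1) = (-1 - C)*1 = -1 - C)
-744 - 362*g(M(K(-2, 4))) = -744 - 362*(-1 - 1*(-8)) = -744 - 362*(-1 + 8) = -744 - 362*7 = -744 - 2534 = -3278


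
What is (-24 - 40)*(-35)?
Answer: 2240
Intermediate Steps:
(-24 - 40)*(-35) = -64*(-35) = 2240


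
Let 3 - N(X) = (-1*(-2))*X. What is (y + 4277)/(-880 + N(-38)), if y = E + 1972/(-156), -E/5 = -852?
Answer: -332450/31239 ≈ -10.642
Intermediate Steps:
E = 4260 (E = -5*(-852) = 4260)
N(X) = 3 - 2*X (N(X) = 3 - (-1*(-2))*X = 3 - 2*X)
y = 165647/39 (y = 4260 + 1972/(-156) = 4260 + 1972*(-1/156) = 4260 - 493/39 = 165647/39 ≈ 4247.4)
(y + 4277)/(-880 + N(-38)) = (165647/39 + 4277)/(-880 + (3 - 2*(-38))) = 332450/(39*(-880 + (3 + 76))) = 332450/(39*(-880 + 79)) = (332450/39)/(-801) = (332450/39)*(-1/801) = -332450/31239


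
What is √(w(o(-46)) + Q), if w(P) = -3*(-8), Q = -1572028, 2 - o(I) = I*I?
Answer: 2*I*√393001 ≈ 1253.8*I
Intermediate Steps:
o(I) = 2 - I² (o(I) = 2 - I*I = 2 - I²)
w(P) = 24
√(w(o(-46)) + Q) = √(24 - 1572028) = √(-1572004) = 2*I*√393001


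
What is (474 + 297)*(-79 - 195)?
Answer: -211254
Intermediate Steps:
(474 + 297)*(-79 - 195) = 771*(-274) = -211254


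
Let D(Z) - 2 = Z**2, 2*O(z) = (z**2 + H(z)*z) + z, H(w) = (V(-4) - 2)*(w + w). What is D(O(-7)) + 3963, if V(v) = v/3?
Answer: 218014/9 ≈ 24224.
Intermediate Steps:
V(v) = v/3 (V(v) = v*(1/3) = v/3)
H(w) = -20*w/3 (H(w) = ((1/3)*(-4) - 2)*(w + w) = (-4/3 - 2)*(2*w) = -20*w/3)
O(z) = z/2 - 17*z**2/6 (O(z) = ((z**2 + (-20*z/3)*z) + z)/2 = ((z**2 - 20*z**2/3) + z)/2 = (-17*z**2/3 + z)/2 = (z - 17*z**2/3)/2 = z/2 - 17*z**2/6)
D(Z) = 2 + Z**2
D(O(-7)) + 3963 = (2 + ((1/6)*(-7)*(3 - 17*(-7)))**2) + 3963 = (2 + ((1/6)*(-7)*(3 + 119))**2) + 3963 = (2 + ((1/6)*(-7)*122)**2) + 3963 = (2 + (-427/3)**2) + 3963 = (2 + 182329/9) + 3963 = 182347/9 + 3963 = 218014/9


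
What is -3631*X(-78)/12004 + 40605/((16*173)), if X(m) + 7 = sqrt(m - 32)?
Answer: 139444169/8306768 - 3631*I*sqrt(110)/12004 ≈ 16.787 - 3.1725*I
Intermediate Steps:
X(m) = -7 + sqrt(-32 + m) (X(m) = -7 + sqrt(m - 32) = -7 + sqrt(-32 + m))
-3631*X(-78)/12004 + 40605/((16*173)) = -(-25417/12004 + 3631*sqrt(-32 - 78)/12004) + 40605/((16*173)) = -(-25417/12004 + 3631*I*sqrt(110)/12004) + 40605/2768 = -(-25417/12004 + 3631*I*sqrt(110)/12004) + 40605*(1/2768) = -3631*(-7/12004 + I*sqrt(110)/12004) + 40605/2768 = (25417/12004 - 3631*I*sqrt(110)/12004) + 40605/2768 = 139444169/8306768 - 3631*I*sqrt(110)/12004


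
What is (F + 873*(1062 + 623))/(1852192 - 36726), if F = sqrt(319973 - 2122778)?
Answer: 1471005/1815466 + I*sqrt(1802805)/1815466 ≈ 0.81026 + 0.00073958*I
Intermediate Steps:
F = I*sqrt(1802805) (F = sqrt(-1802805) = I*sqrt(1802805) ≈ 1342.7*I)
(F + 873*(1062 + 623))/(1852192 - 36726) = (I*sqrt(1802805) + 873*(1062 + 623))/(1852192 - 36726) = (I*sqrt(1802805) + 873*1685)/1815466 = (I*sqrt(1802805) + 1471005)*(1/1815466) = (1471005 + I*sqrt(1802805))*(1/1815466) = 1471005/1815466 + I*sqrt(1802805)/1815466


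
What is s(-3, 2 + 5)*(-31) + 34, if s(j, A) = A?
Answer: -183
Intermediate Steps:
s(-3, 2 + 5)*(-31) + 34 = (2 + 5)*(-31) + 34 = 7*(-31) + 34 = -217 + 34 = -183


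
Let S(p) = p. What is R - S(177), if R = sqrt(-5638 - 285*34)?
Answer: -177 + 4*I*sqrt(958) ≈ -177.0 + 123.81*I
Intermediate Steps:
R = 4*I*sqrt(958) (R = sqrt(-5638 - 9690) = sqrt(-15328) = 4*I*sqrt(958) ≈ 123.81*I)
R - S(177) = 4*I*sqrt(958) - 1*177 = 4*I*sqrt(958) - 177 = -177 + 4*I*sqrt(958)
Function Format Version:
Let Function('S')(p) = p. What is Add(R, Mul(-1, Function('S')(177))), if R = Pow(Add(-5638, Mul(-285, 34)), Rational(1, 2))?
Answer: Add(-177, Mul(4, I, Pow(958, Rational(1, 2)))) ≈ Add(-177.00, Mul(123.81, I))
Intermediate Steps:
R = Mul(4, I, Pow(958, Rational(1, 2))) (R = Pow(Add(-5638, -9690), Rational(1, 2)) = Pow(-15328, Rational(1, 2)) = Mul(4, I, Pow(958, Rational(1, 2))) ≈ Mul(123.81, I))
Add(R, Mul(-1, Function('S')(177))) = Add(Mul(4, I, Pow(958, Rational(1, 2))), Mul(-1, 177)) = Add(Mul(4, I, Pow(958, Rational(1, 2))), -177) = Add(-177, Mul(4, I, Pow(958, Rational(1, 2))))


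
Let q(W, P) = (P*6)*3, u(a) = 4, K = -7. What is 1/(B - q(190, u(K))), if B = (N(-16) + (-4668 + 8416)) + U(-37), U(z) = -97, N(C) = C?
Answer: 1/3563 ≈ 0.00028066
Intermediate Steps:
q(W, P) = 18*P (q(W, P) = (6*P)*3 = 18*P)
B = 3635 (B = (-16 + (-4668 + 8416)) - 97 = (-16 + 3748) - 97 = 3732 - 97 = 3635)
1/(B - q(190, u(K))) = 1/(3635 - 18*4) = 1/(3635 - 1*72) = 1/(3635 - 72) = 1/3563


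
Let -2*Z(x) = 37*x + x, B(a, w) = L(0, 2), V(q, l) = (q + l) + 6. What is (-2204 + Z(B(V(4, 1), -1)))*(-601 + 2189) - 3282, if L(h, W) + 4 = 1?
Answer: -3412718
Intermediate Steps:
L(h, W) = -3 (L(h, W) = -4 + 1 = -3)
V(q, l) = 6 + l + q (V(q, l) = (l + q) + 6 = 6 + l + q)
B(a, w) = -3
Z(x) = -19*x (Z(x) = -(37*x + x)/2 = -19*x)
(-2204 + Z(B(V(4, 1), -1)))*(-601 + 2189) - 3282 = (-2204 - 19*(-3))*(-601 + 2189) - 3282 = (-2204 + 57)*1588 - 3282 = -2147*1588 - 3282 = -3409436 - 3282 = -3412718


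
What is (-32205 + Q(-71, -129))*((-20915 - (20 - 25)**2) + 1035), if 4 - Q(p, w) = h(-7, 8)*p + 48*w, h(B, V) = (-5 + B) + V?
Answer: 523362165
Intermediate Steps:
h(B, V) = -5 + B + V
Q(p, w) = 4 - 48*w + 4*p (Q(p, w) = 4 - ((-5 - 7 + 8)*p + 48*w) = 4 - (-4*p + 48*w) = 4 + (-48*w + 4*p) = 4 - 48*w + 4*p)
(-32205 + Q(-71, -129))*((-20915 - (20 - 25)**2) + 1035) = (-32205 + (4 - 48*(-129) + 4*(-71)))*((-20915 - (20 - 25)**2) + 1035) = (-32205 + (4 + 6192 - 284))*((-20915 - 1*(-5)**2) + 1035) = (-32205 + 5912)*((-20915 - 1*25) + 1035) = -26293*((-20915 - 25) + 1035) = -26293*(-20940 + 1035) = -26293*(-19905) = 523362165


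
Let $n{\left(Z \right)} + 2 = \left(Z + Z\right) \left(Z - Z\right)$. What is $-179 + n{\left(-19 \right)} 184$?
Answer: $-547$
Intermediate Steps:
$n{\left(Z \right)} = -2$ ($n{\left(Z \right)} = -2 + \left(Z + Z\right) \left(Z - Z\right) = -2 + 2 Z 0 = -2 + 0 = -2$)
$-179 + n{\left(-19 \right)} 184 = -179 - 368 = -547$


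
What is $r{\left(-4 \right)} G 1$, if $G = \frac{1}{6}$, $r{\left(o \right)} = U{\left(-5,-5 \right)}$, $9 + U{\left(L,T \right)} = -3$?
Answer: $-2$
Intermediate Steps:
$U{\left(L,T \right)} = -12$ ($U{\left(L,T \right)} = -9 - 3 = -12$)
$r{\left(o \right)} = -12$
$G = \frac{1}{6} \approx 0.16667$
$r{\left(-4 \right)} G 1 = \left(-12\right) \frac{1}{6} \cdot 1 = \left(-2\right) 1 = -2$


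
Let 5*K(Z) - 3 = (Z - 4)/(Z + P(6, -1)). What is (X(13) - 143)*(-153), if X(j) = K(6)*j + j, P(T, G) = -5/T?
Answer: 574821/31 ≈ 18543.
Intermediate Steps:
K(Z) = 3/5 + (-4 + Z)/(5*(-5/6 + Z)) (K(Z) = 3/5 + ((Z - 4)/(Z - 5/6))/5 = 3/5 + ((-4 + Z)/(Z - 5*1/6))/5 = 3/5 + ((-4 + Z)/(Z - 5/6))/5 = 3/5 + ((-4 + Z)/(-5/6 + Z))/5 = 3/5 + (-4 + Z)/(5*(-5/6 + Z)))
X(j) = 52*j/31 (X(j) = (3*(-13 + 8*6)/(5*(-5 + 6*6)))*j + j = (3*(-13 + 48)/(5*(-5 + 36)))*j + j = ((3/5)*35/31)*j + j = ((3/5)*(1/31)*35)*j + j = 21*j/31 + j = 52*j/31)
(X(13) - 143)*(-153) = ((52/31)*13 - 143)*(-153) = (676/31 - 143)*(-153) = -3757/31*(-153) = 574821/31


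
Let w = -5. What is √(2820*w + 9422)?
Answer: I*√4678 ≈ 68.396*I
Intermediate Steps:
√(2820*w + 9422) = √(2820*(-5) + 9422) = √(-14100 + 9422) = √(-4678) = I*√4678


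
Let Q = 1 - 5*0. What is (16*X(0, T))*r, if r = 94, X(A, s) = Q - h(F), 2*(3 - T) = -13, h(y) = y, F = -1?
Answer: 3008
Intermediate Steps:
Q = 1 (Q = 1 + 0 = 1)
T = 19/2 (T = 3 - ½*(-13) = 3 + 13/2 = 19/2 ≈ 9.5000)
X(A, s) = 2 (X(A, s) = 1 - 1*(-1) = 1 + 1 = 2)
(16*X(0, T))*r = (16*2)*94 = 32*94 = 3008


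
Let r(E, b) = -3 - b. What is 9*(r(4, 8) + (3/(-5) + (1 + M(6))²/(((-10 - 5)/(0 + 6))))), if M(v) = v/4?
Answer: -1269/10 ≈ -126.90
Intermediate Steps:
M(v) = v/4 (M(v) = v*(¼) = v/4)
9*(r(4, 8) + (3/(-5) + (1 + M(6))²/(((-10 - 5)/(0 + 6))))) = 9*((-3 - 1*8) + (3/(-5) + (1 + (¼)*6)²/(((-10 - 5)/(0 + 6))))) = 9*((-3 - 8) + (3*(-⅕) + (1 + 3/2)²/((-15/6)))) = 9*(-11 + (-⅗ + (5/2)²/((-15*⅙)))) = 9*(-11 + (-⅗ + 25/(4*(-5/2)))) = 9*(-11 + (-⅗ + (25/4)*(-⅖))) = 9*(-11 + (-⅗ - 5/2)) = 9*(-11 - 31/10) = 9*(-141/10) = -1269/10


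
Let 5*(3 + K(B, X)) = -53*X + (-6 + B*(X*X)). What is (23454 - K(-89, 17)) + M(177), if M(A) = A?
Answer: 144798/5 ≈ 28960.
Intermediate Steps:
K(B, X) = -21/5 - 53*X/5 + B*X**2/5 (K(B, X) = -3 + (-53*X + (-6 + B*(X*X)))/5 = -3 + (-53*X + (-6 + B*X**2))/5 = -3 + (-6 - 53*X + B*X**2)/5 = -3 + (-6/5 - 53*X/5 + B*X**2/5) = -21/5 - 53*X/5 + B*X**2/5)
(23454 - K(-89, 17)) + M(177) = (23454 - (-21/5 - 53/5*17 + (1/5)*(-89)*17**2)) + 177 = (23454 - (-21/5 - 901/5 + (1/5)*(-89)*289)) + 177 = (23454 - (-21/5 - 901/5 - 25721/5)) + 177 = (23454 - 1*(-26643/5)) + 177 = (23454 + 26643/5) + 177 = 143913/5 + 177 = 144798/5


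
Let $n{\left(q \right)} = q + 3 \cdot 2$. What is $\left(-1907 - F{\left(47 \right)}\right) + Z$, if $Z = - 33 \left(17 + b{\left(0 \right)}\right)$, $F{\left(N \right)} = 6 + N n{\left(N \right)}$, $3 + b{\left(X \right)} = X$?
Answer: $-4866$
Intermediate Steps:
$b{\left(X \right)} = -3 + X$
$n{\left(q \right)} = 6 + q$ ($n{\left(q \right)} = q + 6 = 6 + q$)
$F{\left(N \right)} = 6 + N \left(6 + N\right)$
$Z = -462$ ($Z = - 33 \left(17 + \left(-3 + 0\right)\right) = - 33 \left(17 - 3\right) = \left(-33\right) 14 = -462$)
$\left(-1907 - F{\left(47 \right)}\right) + Z = \left(-1907 - \left(6 + 47 \left(6 + 47\right)\right)\right) - 462 = \left(-1907 - \left(6 + 47 \cdot 53\right)\right) - 462 = \left(-1907 - \left(6 + 2491\right)\right) - 462 = \left(-1907 - 2497\right) - 462 = -4404 - 462 = -4866$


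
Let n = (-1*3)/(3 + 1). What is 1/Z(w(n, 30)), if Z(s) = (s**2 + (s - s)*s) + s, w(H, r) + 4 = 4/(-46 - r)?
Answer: 361/4466 ≈ 0.080833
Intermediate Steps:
n = -3/4 ≈ -0.75000
w(H, r) = -4 + 4/(-46 - r)
Z(s) = s + s**2 (Z(s) = (s**2 + 0*s) + s = (s**2 + 0) + s = s**2 + s = s + s**2)
1/Z(w(n, 30)) = 1/((4*(-47 - 1*30)/(46 + 30))*(1 + 4*(-47 - 1*30)/(46 + 30))) = 1/((4*(-47 - 30)/76)*(1 + 4*(-47 - 30)/76)) = 1/((4*(1/76)*(-77))*(1 + 4*(1/76)*(-77))) = 1/(-77*(1 - 77/19)/19) = 1/(-77/19*(-58/19)) = 1/(4466/361) = 361/4466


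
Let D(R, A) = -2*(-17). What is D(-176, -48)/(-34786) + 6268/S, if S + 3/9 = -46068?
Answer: -329407457/2403799565 ≈ -0.13704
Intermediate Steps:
S = -138205/3 (S = -1/3 - 46068 = -138205/3 ≈ -46068.)
D(R, A) = 34
D(-176, -48)/(-34786) + 6268/S = 34/(-34786) + 6268/(-138205/3) = 34*(-1/34786) + 6268*(-3/138205) = -17/17393 - 18804/138205 = -329407457/2403799565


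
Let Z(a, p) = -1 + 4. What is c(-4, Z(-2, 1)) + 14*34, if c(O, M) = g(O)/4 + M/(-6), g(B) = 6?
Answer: 477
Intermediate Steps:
Z(a, p) = 3
c(O, M) = 3/2 - M/6 (c(O, M) = 6/4 + M/(-6) = 6*(1/4) + M*(-1/6) = 3/2 - M/6)
c(-4, Z(-2, 1)) + 14*34 = (3/2 - 1/6*3) + 14*34 = (3/2 - 1/2) + 476 = 1 + 476 = 477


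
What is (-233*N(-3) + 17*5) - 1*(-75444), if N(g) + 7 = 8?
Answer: 75296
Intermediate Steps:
N(g) = 1 (N(g) = -7 + 8 = 1)
(-233*N(-3) + 17*5) - 1*(-75444) = (-233*1 + 17*5) - 1*(-75444) = (-233 + 85) + 75444 = -148 + 75444 = 75296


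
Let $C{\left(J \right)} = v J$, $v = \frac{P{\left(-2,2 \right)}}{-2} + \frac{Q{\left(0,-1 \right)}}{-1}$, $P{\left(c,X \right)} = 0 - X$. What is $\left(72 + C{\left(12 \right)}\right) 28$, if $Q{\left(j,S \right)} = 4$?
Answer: $1008$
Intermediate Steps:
$P{\left(c,X \right)} = - X$
$v = -3$ ($v = \frac{\left(-1\right) 2}{-2} + \frac{4}{-1} = \left(-2\right) \left(- \frac{1}{2}\right) + 4 \left(-1\right) = 1 - 4 = -3$)
$C{\left(J \right)} = - 3 J$
$\left(72 + C{\left(12 \right)}\right) 28 = \left(72 - 36\right) 28 = 36 \cdot 28 = 1008$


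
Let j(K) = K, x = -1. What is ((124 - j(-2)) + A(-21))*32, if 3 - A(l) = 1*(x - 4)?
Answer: 4288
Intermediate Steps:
A(l) = 8 (A(l) = 3 - (-1 - 4) = 3 - (-5) = 3 - 1*(-5) = 3 + 5 = 8)
((124 - j(-2)) + A(-21))*32 = ((124 - 1*(-2)) + 8)*32 = ((124 + 2) + 8)*32 = (126 + 8)*32 = 134*32 = 4288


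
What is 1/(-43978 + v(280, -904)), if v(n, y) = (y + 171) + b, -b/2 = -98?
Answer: -1/44515 ≈ -2.2464e-5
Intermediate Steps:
b = 196 (b = -2*(-98) = 196)
v(n, y) = 367 + y (v(n, y) = (y + 171) + 196 = (171 + y) + 196 = 367 + y)
1/(-43978 + v(280, -904)) = 1/(-43978 + (367 - 904)) = 1/(-43978 - 537) = 1/(-44515) = -1/44515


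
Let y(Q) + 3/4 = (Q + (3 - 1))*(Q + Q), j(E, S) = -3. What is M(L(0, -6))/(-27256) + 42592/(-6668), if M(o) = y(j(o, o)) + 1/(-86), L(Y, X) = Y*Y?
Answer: -49919666703/7814949344 ≈ -6.3877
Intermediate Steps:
y(Q) = -3/4 + 2*Q*(2 + Q) (y(Q) = -3/4 + (Q + (3 - 1))*(Q + Q) = -3/4 + (Q + 2)*(2*Q) = -3/4 + (2 + Q)*(2*Q) = -3/4 + 2*Q*(2 + Q))
L(Y, X) = Y**2
M(o) = 901/172 (M(o) = (-3/4 + 2*(-3)**2 + 4*(-3)) + 1/(-86) = (-3/4 + 2*9 - 12) - 1/86 = (-3/4 + 18 - 12) - 1/86 = 21/4 - 1/86 = 901/172)
M(L(0, -6))/(-27256) + 42592/(-6668) = (901/172)/(-27256) + 42592/(-6668) = (901/172)*(-1/27256) + 42592*(-1/6668) = -901/4688032 - 10648/1667 = -49919666703/7814949344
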